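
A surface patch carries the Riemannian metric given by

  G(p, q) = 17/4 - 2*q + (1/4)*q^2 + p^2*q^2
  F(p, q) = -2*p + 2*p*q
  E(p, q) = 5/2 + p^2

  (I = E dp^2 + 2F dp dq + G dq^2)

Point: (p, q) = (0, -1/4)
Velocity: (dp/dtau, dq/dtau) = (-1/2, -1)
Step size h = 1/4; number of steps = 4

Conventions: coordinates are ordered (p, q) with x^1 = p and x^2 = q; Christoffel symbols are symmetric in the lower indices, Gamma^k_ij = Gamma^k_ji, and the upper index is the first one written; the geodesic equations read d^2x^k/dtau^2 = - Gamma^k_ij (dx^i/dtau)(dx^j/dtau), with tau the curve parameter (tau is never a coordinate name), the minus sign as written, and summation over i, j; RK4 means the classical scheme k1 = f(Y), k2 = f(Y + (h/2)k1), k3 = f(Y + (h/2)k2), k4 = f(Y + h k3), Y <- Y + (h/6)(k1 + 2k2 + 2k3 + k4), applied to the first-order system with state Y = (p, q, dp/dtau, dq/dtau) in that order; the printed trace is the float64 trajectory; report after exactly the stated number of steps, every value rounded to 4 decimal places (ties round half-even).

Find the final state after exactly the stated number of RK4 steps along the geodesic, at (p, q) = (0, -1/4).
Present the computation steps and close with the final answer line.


f(Y) = (dp/dtau, dq/dtau, -Gamma^p_ij Y'^i Y'^j, -Gamma^q_ij Y'^i Y'^j) with the Gammas evaluated at the stage position; h = 0.250000; intermediate values shown to 6 dp
step 0: p = 0.0000, q = -0.2500, dp/dtau = -0.5000, dq/dtau = -1.0000
step 1:
  k1: at (p, q) = (0.000000, -0.250000), (dp/dtau, dq/dtau) = (-0.500000, -1.000000); Gamma_ppp = 0.000000, Gamma_ppq = 0.000000, Gamma_pqq = 0.000000, Gamma_qpp = -0.524590, Gamma_qpq = 0.000000, Gamma_qqq = -0.222951; k1 = (-0.500000, -1.000000, 0.000000, 0.354098)
  k2: at (p, q) = (-0.062500, -0.375000), (dp/dtau, dq/dtau) = (-0.500000, -0.955738); Gamma_ppp = 0.012554, Gamma_ppq = 0.000120, Gamma_pqq = -0.031557, Gamma_qpp = -0.546529, Gamma_qpq = -0.001749, Gamma_qqq = -0.216413; k2 = (-0.500000, -0.955738, 0.025572, 0.335983)
  k3: at (p, q) = (-0.062500, -0.369467), (dp/dtau, dq/dtau) = (-0.496804, -0.958002); Gamma_ppp = 0.012342, Gamma_ppq = 0.000116, Gamma_pqq = -0.031703, Gamma_qpp = -0.545635, Gamma_qpq = -0.001702, Gamma_qqq = -0.216654; k3 = (-0.496804, -0.958002, 0.025939, 0.335129)
  k4: at (p, q) = (-0.124201, -0.489501), (dp/dtau, dq/dtau) = (-0.493515, -0.916218); Gamma_ppp = 0.033763, Gamma_ppq = 0.000836, Gamma_pqq = -0.056095, Gamma_qpp = -0.565222, Gamma_qpq = -0.005681, Gamma_qqq = -0.209570; k4 = (-0.493515, -0.916218, 0.038110, 0.318727)
  Y <- Y + (h/6)(k1 + 2k2 + 2k3 + k4): p = -0.1245, q = -0.4893, dp/dtau = -0.4941, dq/dtau = -0.9160
step 2:
  k1: at (p, q) = (-0.124463, -0.489321), (dp/dtau, dq/dtau) = (-0.494120, -0.916040); Gamma_ppp = 0.033821, Gamma_ppq = 0.000839, Gamma_pqq = -0.056225, Gamma_qpp = -0.565204, Gamma_qpq = -0.005690, Gamma_qqq = -0.209566; k1 = (-0.494120, -0.916040, 0.038163, 0.319000)
  k2: at (p, q) = (-0.186228, -0.603826), (dp/dtau, dq/dtau) = (-0.489349, -0.876165); Gamma_ppp = 0.064078, Gamma_ppq = 0.002952, Gamma_pqq = -0.072326, Gamma_qpp = -0.583648, Gamma_qpq = -0.012526, Gamma_qqq = -0.202950; k2 = (-0.489349, -0.876165, 0.037647, 0.306300)
  k3: at (p, q) = (-0.185632, -0.598841), (dp/dtau, dq/dtau) = (-0.489414, -0.877752); Gamma_ppp = 0.063291, Gamma_ppq = 0.002882, Gamma_pqq = -0.072650, Gamma_qpp = -0.582961, Gamma_qpq = -0.012303, Gamma_qqq = -0.203114; k3 = (-0.489414, -0.877752, 0.038337, 0.306694)
  k4: at (p, q) = (-0.246817, -0.708759), (dp/dtau, dq/dtau) = (-0.484535, -0.839366); Gamma_ppp = 0.101763, Gamma_ppq = 0.007364, Gamma_pqq = -0.079094, Gamma_qpp = -0.601568, Gamma_qpq = -0.022356, Gamma_qqq = -0.198096; k4 = (-0.484535, -0.839366, 0.025844, 0.298983)
  Y <- Y + (h/6)(k1 + 2k2 + 2k3 + k4): p = -0.2468, q = -0.7086, dp/dtau = -0.4851, dq/dtau = -0.8392
step 3:
  k1: at (p, q) = (-0.246804, -0.708622), (dp/dtau, dq/dtau) = (-0.485121, -0.839207); Gamma_ppp = 0.101736, Gamma_ppq = 0.007360, Gamma_pqq = -0.079114, Gamma_qpp = -0.601550, Gamma_qpq = -0.022348, Gamma_qqq = -0.198098; k1 = (-0.485121, -0.839207, 0.025782, 0.299280)
  k2: at (p, q) = (-0.307444, -0.813523), (dp/dtau, dq/dtau) = (-0.481898, -0.801797); Gamma_ppp = 0.148505, Gamma_ppq = 0.015545, Gamma_pqq = -0.074270, Gamma_qpp = -0.621230, Gamma_qpq = -0.036168, Gamma_qqq = -0.196142; k2 = (-0.481898, -0.801797, 0.001248, 0.298310)
  k3: at (p, q) = (-0.307042, -0.808847), (dp/dtau, dq/dtau) = (-0.484965, -0.801919); Gamma_ppp = 0.147376, Gamma_ppq = 0.015311, Gamma_pqq = -0.075314, Gamma_qpp = -0.620620, Gamma_qpq = -0.035760, Gamma_qqq = -0.196097; k3 = (-0.484965, -0.801919, 0.001862, 0.299884)
  k4: at (p, q) = (-0.368045, -0.909102), (dp/dtau, dq/dtau) = (-0.484655, -0.764237); Gamma_ppp = 0.202931, Gamma_ppq = 0.028771, Gamma_pqq = -0.057940, Gamma_qpp = -0.642481, Gamma_qpq = -0.053956, Gamma_qqq = -0.198692; k4 = (-0.484655, -0.764237, -0.035139, 0.306930)
  Y <- Y + (h/6)(k1 + 2k2 + 2k3 + k4): p = -0.3678, q = -0.9091, dp/dtau = -0.4853, dq/dtau = -0.7641
step 4:
  k1: at (p, q) = (-0.367783, -0.909076), (dp/dtau, dq/dtau) = (-0.485251, -0.764099); Gamma_ppp = 0.202768, Gamma_ppq = 0.028726, Gamma_pqq = -0.057915, Gamma_qpp = -0.642427, Gamma_qpq = -0.053907, Gamma_qqq = -0.198685; k1 = (-0.485251, -0.764099, -0.035234, 0.307249)
  k2: at (p, q) = (-0.428440, -1.004588), (dp/dtau, dq/dtau) = (-0.489656, -0.725693); Gamma_ppp = 0.267458, Gamma_ppq = 0.049445, Gamma_pqq = -0.025094, Gamma_qpp = -0.667279, Gamma_qpq = -0.077248, Gamma_qqq = -0.207929; k2 = (-0.489656, -0.725693, -0.086051, 0.324390)
  k3: at (p, q) = (-0.428990, -0.999787), (dp/dtau, dq/dtau) = (-0.496008, -0.723551); Gamma_ppp = 0.266446, Gamma_ppq = 0.049067, Gamma_pqq = -0.027211, Gamma_qpp = -0.666835, Gamma_qpq = -0.076756, Gamma_qqq = -0.207566; k3 = (-0.496008, -0.723551, -0.086525, 0.327817)
  k4: at (p, q) = (-0.491785, -1.089963), (dp/dtau, dq/dtau) = (-0.506883, -0.682145); Gamma_ppp = 0.342710, Gamma_ppq = 0.080032, Gamma_pqq = 0.023771, Gamma_qpp = -0.696354, Gamma_qpq = -0.106749, Gamma_qqq = -0.225963; k4 = (-0.506883, -0.682145, -0.154459, 0.357881)
  Y <- Y + (h/6)(k1 + 2k2 + 2k3 + k4): p = -0.4913, q = -1.0901, dp/dtau = -0.5075, dq/dtau = -0.6820

Answer: p = -0.4913, q = -1.0901, dp/dtau = -0.5075, dq/dtau = -0.6820


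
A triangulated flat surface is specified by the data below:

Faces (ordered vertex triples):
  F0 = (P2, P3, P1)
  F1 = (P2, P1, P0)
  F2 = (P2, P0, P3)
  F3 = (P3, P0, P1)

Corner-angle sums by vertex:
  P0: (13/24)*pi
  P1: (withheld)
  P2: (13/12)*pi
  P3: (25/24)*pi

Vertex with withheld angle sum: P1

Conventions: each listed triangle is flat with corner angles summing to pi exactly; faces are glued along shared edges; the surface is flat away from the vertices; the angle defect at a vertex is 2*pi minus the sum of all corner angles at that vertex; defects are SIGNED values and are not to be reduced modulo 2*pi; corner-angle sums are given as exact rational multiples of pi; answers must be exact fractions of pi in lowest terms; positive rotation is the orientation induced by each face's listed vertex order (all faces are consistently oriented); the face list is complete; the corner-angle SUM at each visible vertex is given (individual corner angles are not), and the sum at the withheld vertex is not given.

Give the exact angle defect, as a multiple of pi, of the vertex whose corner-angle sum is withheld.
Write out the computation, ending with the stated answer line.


V = 4, E = 6, F = 4; chi = V - E + F = 2
Gauss-Bonnet: total defect = 2*pi*chi = 4*pi; visible defects sum to (10/3)*pi

Answer: defect(P1) = (2/3)*pi


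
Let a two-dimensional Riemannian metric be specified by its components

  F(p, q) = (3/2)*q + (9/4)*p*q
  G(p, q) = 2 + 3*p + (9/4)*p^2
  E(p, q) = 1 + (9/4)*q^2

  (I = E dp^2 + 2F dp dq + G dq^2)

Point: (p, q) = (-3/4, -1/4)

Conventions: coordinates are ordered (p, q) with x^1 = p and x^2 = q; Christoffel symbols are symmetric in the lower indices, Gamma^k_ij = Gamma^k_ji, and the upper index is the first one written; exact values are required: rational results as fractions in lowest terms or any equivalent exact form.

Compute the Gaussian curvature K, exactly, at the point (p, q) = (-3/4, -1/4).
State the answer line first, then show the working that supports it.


Answer: K = -2304/1369

E = 73/64, F = 3/64, G = 65/64, EG - F^2 = 37/32 at the point
E_p = 0, E_q = -9/8, F_p = -9/16, F_q = -3/16, G_p = -3/8, G_q = 0
E_qq = 9/2, F_pq = 9/4, G_pp = 9/2
Apply the Brioschi formula K = (det M1 - det M2)/(EG - F^2)^2 over the derivative matrices of E, F, G.
M1 = [[-E_qq/2 + F_pq - G_pp/2, E_p/2, F_p - E_q/2], [F_q - G_p/2, E, F], [G_q/2, F, G]] = [[-9/4, 0, 0], [0, 73/64, 3/64], [0, 3/64, 65/64]]; det M1 = -333/128
M2 = [[0, E_q/2, G_p/2], [E_q/2, E, F], [G_p/2, F, G]] = [[0, -9/16, -3/16], [-9/16, 73/64, 3/64], [-3/16, 3/64, 65/64]]; det M2 = -45/128
det M1 - det M2 = -9/4; K = -9/4 / (37/32)^2 = -2304/1369


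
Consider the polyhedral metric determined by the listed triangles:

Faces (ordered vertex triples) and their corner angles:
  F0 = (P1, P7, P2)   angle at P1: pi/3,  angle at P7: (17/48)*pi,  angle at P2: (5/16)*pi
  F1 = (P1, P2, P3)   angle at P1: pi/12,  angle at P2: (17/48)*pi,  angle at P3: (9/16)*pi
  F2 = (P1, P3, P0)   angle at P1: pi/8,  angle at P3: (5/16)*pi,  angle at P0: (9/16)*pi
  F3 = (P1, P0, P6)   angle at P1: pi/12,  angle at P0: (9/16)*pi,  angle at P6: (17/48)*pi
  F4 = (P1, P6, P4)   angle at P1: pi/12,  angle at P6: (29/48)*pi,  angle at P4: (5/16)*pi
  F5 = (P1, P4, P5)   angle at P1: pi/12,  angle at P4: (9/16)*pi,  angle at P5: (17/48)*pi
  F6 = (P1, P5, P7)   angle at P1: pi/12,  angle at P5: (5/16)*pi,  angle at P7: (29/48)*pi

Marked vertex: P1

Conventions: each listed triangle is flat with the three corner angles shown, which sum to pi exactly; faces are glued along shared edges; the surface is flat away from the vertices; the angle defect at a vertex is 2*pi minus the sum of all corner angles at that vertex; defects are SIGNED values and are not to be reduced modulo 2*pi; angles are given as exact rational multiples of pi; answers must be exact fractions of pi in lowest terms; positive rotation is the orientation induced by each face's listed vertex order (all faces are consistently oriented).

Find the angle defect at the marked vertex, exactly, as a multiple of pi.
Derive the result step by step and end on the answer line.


Sum of corner angles at P1: (7/8)*pi
defect = 2*pi - (7/8)*pi

Answer: defect(P1) = (9/8)*pi


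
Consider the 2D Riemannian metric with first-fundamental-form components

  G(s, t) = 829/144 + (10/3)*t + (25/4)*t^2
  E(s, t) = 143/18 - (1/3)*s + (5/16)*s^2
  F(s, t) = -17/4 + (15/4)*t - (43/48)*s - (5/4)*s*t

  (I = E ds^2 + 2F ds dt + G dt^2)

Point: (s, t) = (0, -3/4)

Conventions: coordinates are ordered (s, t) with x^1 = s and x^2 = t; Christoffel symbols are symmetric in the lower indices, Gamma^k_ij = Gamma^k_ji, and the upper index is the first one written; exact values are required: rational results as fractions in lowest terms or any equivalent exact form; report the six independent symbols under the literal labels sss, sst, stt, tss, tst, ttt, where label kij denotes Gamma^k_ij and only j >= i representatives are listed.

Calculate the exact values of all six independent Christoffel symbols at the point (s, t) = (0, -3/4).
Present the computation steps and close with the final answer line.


E = 143/18, F = -113/16, G = 3901/576 at the point
E_s = -1/3, E_t = 0, F_s = 1/24, F_t = 15/4, G_s = 0, G_t = -145/24
EG - F^2 = 81397/20736;  g^inv = (20736/81397) * [[3901/576, 113/16], [113/16, 143/18]]
first-kind symbols [ij,l] = (1/2)(d_i g_jl + d_j g_il - d_l g_ij): [ss,s] = E_s/2 = -1/6, [ss,t] = F_s - E_t/2 = 1/24, [st,s] = E_t/2 = 0, [st,t] = G_s/2 = 0, [tt,s] = F_t - G_s/2 = 15/4, [tt,t] = G_t/2 = -145/48
Gamma^s_ij = (G*[ij,s] - F*[ij,t])/(EG - F^2), Gamma^t_ij = (E*[ij,t] - F*[ij,s])/(EG - F^2)

Answer: Gamma_sss = -17304/81397, Gamma_sst = 0, Gamma_stt = 84240/81397, Gamma_tss = -17544/81397, Gamma_tst = 0, Gamma_ttt = 51540/81397


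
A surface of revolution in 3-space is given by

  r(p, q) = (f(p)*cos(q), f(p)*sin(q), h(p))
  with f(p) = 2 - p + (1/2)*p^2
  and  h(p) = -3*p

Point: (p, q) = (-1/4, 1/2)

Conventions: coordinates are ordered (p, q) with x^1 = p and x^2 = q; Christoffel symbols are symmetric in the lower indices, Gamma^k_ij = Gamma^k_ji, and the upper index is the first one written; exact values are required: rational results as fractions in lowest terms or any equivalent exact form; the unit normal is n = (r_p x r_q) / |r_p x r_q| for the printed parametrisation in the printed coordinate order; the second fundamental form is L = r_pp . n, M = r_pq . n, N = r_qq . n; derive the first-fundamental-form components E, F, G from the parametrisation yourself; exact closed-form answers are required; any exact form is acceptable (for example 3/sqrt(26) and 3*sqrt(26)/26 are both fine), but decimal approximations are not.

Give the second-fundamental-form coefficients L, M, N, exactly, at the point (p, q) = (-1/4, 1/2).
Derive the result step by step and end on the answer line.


f = 73/32, f' = -5/4, f'' = 1, h' = -3, h'' = 0
E = 169/16, F = 0, G = 5329/1024; answer radicand W^2 = 169/16
unnormalised second-form numerators: l = 3, m = 0, n = -219/32; L = l/sqrt(169/16), and similarly M = m/sqrt(W^2), N = n/sqrt(W^2)

Answer: L = 12/13, M = 0, N = -219/104


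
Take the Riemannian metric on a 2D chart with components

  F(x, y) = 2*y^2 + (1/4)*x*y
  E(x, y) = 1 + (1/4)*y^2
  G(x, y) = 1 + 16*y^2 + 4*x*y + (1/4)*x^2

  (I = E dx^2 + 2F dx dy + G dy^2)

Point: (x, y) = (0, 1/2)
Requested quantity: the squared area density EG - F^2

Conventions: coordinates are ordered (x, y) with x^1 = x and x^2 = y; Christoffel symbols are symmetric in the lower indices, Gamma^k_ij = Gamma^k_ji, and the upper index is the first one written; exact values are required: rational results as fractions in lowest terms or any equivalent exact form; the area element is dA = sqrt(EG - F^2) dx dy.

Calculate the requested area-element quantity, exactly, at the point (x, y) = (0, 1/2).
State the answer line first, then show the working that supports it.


Answer: EG - F^2 = 81/16

E = 17/16, F = 1/2, G = 5; EG - F^2 = 81/16


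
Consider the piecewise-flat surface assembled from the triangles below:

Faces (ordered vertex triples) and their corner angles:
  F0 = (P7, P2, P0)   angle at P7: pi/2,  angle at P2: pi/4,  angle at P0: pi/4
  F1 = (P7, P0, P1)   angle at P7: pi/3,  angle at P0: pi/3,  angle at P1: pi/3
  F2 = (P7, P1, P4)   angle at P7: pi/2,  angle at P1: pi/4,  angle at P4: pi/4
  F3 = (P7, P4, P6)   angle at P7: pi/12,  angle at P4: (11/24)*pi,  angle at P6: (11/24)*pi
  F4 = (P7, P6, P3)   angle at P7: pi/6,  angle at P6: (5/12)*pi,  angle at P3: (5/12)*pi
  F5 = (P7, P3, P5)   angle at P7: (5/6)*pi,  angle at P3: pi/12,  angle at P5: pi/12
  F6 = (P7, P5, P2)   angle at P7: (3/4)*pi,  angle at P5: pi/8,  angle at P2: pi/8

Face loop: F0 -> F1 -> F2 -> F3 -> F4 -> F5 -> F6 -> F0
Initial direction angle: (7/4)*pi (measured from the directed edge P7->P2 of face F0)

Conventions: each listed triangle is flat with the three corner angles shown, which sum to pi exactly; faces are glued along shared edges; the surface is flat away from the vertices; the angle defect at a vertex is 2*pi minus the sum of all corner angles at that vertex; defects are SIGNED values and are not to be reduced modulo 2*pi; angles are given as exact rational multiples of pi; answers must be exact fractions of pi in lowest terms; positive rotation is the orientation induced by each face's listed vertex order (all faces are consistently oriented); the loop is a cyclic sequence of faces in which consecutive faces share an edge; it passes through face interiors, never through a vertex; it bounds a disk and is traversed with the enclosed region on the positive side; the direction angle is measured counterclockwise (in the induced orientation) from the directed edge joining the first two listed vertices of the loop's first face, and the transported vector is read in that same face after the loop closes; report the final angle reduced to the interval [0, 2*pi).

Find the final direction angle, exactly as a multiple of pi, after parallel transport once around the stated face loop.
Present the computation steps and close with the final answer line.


enclosed vertex P7: corner angles sum to (19/6)*pi, defect = 2*pi - (19/6)*pi = (-7/6)*pi
final direction = starting direction + enclosed defect total, reduced mod 2*pi (induced orientation)
final angle = (7/4)*pi - (7/6)*pi = (7/12)*pi (mod 2*pi)

Answer: final direction angle = (7/12)*pi


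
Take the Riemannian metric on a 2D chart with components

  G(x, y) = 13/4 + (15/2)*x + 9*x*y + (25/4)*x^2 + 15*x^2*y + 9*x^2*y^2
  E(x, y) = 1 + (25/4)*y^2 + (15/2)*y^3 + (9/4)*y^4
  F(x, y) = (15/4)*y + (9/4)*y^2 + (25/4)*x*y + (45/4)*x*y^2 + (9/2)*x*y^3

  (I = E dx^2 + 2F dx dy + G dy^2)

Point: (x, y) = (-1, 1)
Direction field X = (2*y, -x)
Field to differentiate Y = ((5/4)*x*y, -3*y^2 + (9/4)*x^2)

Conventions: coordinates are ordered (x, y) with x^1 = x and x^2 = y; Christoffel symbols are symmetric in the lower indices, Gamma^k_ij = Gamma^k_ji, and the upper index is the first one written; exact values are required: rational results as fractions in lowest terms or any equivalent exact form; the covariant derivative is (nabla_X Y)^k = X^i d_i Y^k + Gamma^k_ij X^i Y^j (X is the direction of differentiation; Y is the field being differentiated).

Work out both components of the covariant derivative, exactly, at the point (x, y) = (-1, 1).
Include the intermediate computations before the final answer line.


E = 17, F = -16, G = 17 at the point
E_x = 0, E_y = 44, F_x = 22, F_y = -34, G_x = -44, G_y = 24
EG - F^2 = 33;  g^inv = (1/33) * [[17, 16], [16, 17]]
first-kind symbols [ij,l] = (1/2)(d_i g_jl + d_j g_il - d_l g_ij): [xx,x] = E_x/2 = 0, [xx,y] = F_x - E_y/2 = 0, [xy,x] = E_y/2 = 22, [xy,y] = G_x/2 = -22, [yy,x] = F_y - G_x/2 = -12, [yy,y] = G_y/2 = 12
Gamma^x_ij = (G*[ij,x] - F*[ij,y])/(EG - F^2), Gamma^y_ij = (E*[ij,y] - F*[ij,x])/(EG - F^2)
Gamma_xxx = 0, Gamma_xxy = 2/3, Gamma_xyy = -4/11, Gamma_yxx = 0, Gamma_yxy = -2/3, Gamma_yyy = 4/11
X = (2, 1), Y = (-5/4, -3/4) at the point

Answer: (nabla_X Y)^x = -41/132, (nabla_X Y)^y = -887/66


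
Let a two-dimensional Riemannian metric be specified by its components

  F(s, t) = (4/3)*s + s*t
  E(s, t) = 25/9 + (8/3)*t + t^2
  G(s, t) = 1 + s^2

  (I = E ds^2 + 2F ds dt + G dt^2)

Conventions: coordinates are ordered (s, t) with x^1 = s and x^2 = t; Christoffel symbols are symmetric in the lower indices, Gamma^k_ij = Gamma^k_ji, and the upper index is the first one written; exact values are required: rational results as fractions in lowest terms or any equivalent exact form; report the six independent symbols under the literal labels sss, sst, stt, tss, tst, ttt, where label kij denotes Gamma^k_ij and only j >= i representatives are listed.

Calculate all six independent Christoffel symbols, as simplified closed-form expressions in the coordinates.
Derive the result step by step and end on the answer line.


E = 25/9 + (8/3)*t + t^2; F = (4/3)*s + s*t; G = 1 + s^2
Gamma^k_ij = (1/2) g^{kl} (d_i g_jl + d_j g_il - d_l g_ij), with g^inv = (1/(EG-F^2)) [[G, -F], [-F, E]]
first partials: E_s = 0, E_t = 8/3 + 2*t, F_s = 4/3 + t, F_t = s, G_s = 2*s, G_t = 0
D = EG - F^2 = 25/9 + (8/3)*t + t^2 + s^2
expanded: Gamma^s_ss = (G E_s - 2F F_s + F E_t)/(2D), Gamma^s_st = (G E_t - F G_s)/(2D), Gamma^s_tt = (2G F_t - G G_s - F G_t)/(2D), Gamma^t_ss = (2E F_s - E E_t - F E_s)/(2D), Gamma^t_st = (E G_s - F E_t)/(2D), Gamma^t_tt = (E G_t - 2F F_t + F G_s)/(2D); substitute and cancel common factors

Answer: Gamma_sss = 0, Gamma_sst = (9*t + 12)/(9*s^2 + 9*t^2 + 24*t + 25), Gamma_stt = 0, Gamma_tss = 0, Gamma_tst = 9*s/(9*s^2 + 9*t^2 + 24*t + 25), Gamma_ttt = 0


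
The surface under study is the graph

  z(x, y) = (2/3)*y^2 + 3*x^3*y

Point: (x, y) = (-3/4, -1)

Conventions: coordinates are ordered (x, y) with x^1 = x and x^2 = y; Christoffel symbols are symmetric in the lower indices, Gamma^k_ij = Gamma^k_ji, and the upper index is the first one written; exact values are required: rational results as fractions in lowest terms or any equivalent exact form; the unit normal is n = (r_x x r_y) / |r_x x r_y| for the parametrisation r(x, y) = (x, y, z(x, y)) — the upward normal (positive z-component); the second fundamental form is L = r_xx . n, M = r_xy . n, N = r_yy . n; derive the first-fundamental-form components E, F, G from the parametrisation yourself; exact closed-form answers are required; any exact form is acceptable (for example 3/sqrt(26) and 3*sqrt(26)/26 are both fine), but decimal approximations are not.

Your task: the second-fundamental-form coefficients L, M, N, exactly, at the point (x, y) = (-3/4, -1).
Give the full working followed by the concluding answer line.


z_x = -81/16, z_y = -499/192, z_xx = 27/2, z_xy = 81/16, z_yy = 4/3
E = 6817/256, F = 13473/1024, G = 285865/36864; answer radicand W^2 = 1230649/36864
unnormalised second-form numerators: l = 27/2, m = 81/16, n = 4/3; L = l/sqrt(1230649/36864), and similarly M = m/sqrt(W^2), N = n/sqrt(W^2)

Answer: L = 2592*sqrt(3409)/64771, M = 972*sqrt(3409)/64771, N = 256*sqrt(3409)/64771


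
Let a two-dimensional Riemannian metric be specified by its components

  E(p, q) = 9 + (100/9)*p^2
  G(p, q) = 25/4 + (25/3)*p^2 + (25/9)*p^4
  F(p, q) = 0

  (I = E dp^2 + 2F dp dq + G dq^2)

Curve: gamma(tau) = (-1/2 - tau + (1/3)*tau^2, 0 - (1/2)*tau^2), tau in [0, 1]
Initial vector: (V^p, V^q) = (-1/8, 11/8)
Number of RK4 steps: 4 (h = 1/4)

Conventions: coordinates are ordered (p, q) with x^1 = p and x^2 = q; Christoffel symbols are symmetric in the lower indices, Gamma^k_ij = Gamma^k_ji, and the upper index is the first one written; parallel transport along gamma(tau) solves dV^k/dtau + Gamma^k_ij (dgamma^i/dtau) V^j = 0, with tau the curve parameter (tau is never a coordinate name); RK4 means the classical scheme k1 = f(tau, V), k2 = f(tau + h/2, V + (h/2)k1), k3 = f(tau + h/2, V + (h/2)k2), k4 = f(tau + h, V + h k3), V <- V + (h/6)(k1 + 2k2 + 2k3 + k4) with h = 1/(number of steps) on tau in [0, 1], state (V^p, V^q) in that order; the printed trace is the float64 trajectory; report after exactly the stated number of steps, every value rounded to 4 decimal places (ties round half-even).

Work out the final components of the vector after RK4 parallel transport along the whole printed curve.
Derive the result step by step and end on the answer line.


gamma'(tau) = (-1 + (2/3)*tau, -tau); f(tau, V)^k = -Gamma^k_ij(gamma(tau)) gamma'^i(tau) V^j; h = 1/4; intermediate values shown to 6 dp
curve data and Christoffel symbols at the stage parameters:
  tau = 0.000000: gamma = (-0.500000, 0.000000), gamma' = (-1.000000, 0.000000); Gamma_ppp = -0.471698, Gamma_ppq = 0.000000, Gamma_pqq = 0.412736, Gamma_qpp = 0.000000, Gamma_qpq = -0.571429, Gamma_qqq = 0.000000
  tau = 0.125000: gamma = (-0.619792, -0.007812), gamma' = (-0.916667, -0.125000); Gamma_ppp = -0.519027, Gamma_ppq = 0.000000, Gamma_pqq = 0.488960, Gamma_qpp = 0.000000, Gamma_qpq = -0.657903, Gamma_qqq = 0.000000
  tau = 0.250000: gamma = (-0.729167, -0.031250), gamma' = (-0.833333, -0.250000); Gamma_ppp = -0.543471, Gamma_ppq = 0.000000, Gamma_pqq = 0.552081, Gamma_qpp = 0.000000, Gamma_qpq = -0.717795, Gamma_qqq = 0.000000
  tau = 0.375000: gamma = (-0.828125, -0.070312), gamma' = (-0.750000, -0.375000); Gamma_ppp = -0.553637, Gamma_ppq = 0.000000, Gamma_pqq = 0.605067, Gamma_qpp = 0.000000, Gamma_qpq = -0.757735, Gamma_qqq = 0.000000
  tau = 0.500000: gamma = (-0.916667, -0.125000), gamma' = (-0.666667, -0.500000); Gamma_ppp = -0.555462, Gamma_ppq = 0.000000, Gamma_pqq = 0.649968, Gamma_qpp = 0.000000, Gamma_qpq = -0.783383, Gamma_qqq = 0.000000
  tau = 0.625000: gamma = (-0.994792, -0.195312), gamma' = (-0.583333, -0.625000); Gamma_ppp = -0.552782, Gamma_ppq = 0.000000, Gamma_pqq = 0.688106, Gamma_qpp = 0.000000, Gamma_qpq = -0.799154, Gamma_qqq = 0.000000
  tau = 0.750000: gamma = (-1.062500, -0.281250), gamma' = (-0.500000, -0.750000); Gamma_ppp = -0.547989, Gamma_ppq = 0.000000, Gamma_pqq = 0.720306, Gamma_qpp = 0.000000, Gamma_qpq = -0.808321, Gamma_qqq = 0.000000
  tau = 0.875000: gamma = (-1.119792, -0.382812), gamma' = (-0.416667, -0.875000); Gamma_ppp = -0.542552, Gamma_ppq = 0.000000, Gamma_pqq = 0.747076, Gamma_qpp = 0.000000, Gamma_qpq = -0.813231, Gamma_qqq = 0.000000
  tau = 1.000000: gamma = (-1.166667, -0.500000), gamma' = (-0.333333, -1.000000); Gamma_ppp = -0.537359, Gamma_ppq = 0.000000, Gamma_pqq = 0.768722, Gamma_qpp = 0.000000, Gamma_qpq = -0.815534, Gamma_qqq = 0.000000
step 0: V^p = -0.1250, V^q = 1.3750
step 1: k1 = (0.058962, -0.785714), k2 = (0.134002, -0.760328), k3 = (0.129734, -0.763013), k4 = (0.205373, -0.691761); V <- V + (h/6)(k1 + 2k2 + 2k3 + k4): V^p = -0.0920, V^q = 1.1865
step 2: k1 = (0.205430, -0.693205), k2 = (0.277096, -0.606194), k3 = (0.275844, -0.614921), k4 = (0.344166, -0.530339); V <- V + (h/6)(k1 + 2k2 + 2k3 + k4): V^p = -0.0230, V^q = 1.0338
step 3: k1 = (0.344481, -0.530862), k2 = (0.409585, -0.460978), k3 = (0.410717, -0.469115), k4 = (0.473283, -0.418689); V <- V + (h/6)(k1 + 2k2 + 2k3 + k4): V^p = 0.0794, V^q = 0.9167
step 4: k1 = (0.473462, -0.418623), k2 = (0.533691, -0.391496), k3 = (0.534206, -0.398003), k4 = (0.590040, -0.395817); V <- V + (h/6)(k1 + 2k2 + 2k3 + k4): V^p = 0.2127, V^q = 0.8170

Answer: V^p = 0.2127, V^q = 0.8170


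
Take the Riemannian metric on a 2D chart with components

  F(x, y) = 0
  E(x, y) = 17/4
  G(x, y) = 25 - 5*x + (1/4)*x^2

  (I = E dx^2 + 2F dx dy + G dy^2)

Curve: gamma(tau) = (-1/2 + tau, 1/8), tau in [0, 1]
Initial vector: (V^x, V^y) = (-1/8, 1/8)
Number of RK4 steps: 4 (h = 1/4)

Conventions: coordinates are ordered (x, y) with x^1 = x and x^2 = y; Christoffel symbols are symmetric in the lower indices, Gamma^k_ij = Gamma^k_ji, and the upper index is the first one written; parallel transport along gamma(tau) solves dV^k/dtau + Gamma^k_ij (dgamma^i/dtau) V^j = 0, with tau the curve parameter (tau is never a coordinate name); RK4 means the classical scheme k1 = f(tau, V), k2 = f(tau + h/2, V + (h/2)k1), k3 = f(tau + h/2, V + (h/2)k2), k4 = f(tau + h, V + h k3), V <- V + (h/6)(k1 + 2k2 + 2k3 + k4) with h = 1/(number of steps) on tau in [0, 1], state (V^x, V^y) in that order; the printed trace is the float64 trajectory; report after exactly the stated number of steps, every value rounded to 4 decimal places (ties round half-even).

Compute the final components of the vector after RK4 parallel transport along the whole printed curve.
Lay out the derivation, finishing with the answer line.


gamma'(tau) = (1, 0); f(tau, V)^k = -Gamma^k_ij(gamma(tau)) gamma'^i(tau) V^j; h = 1/4; intermediate values shown to 6 dp
curve data and Christoffel symbols at the stage parameters:
  tau = 0.000000: gamma = (-0.500000, 0.125000), gamma' = (1.000000, 0.000000); Gamma_xxx = 0.000000, Gamma_xxy = 0.000000, Gamma_xyy = 0.617647, Gamma_yxx = 0.000000, Gamma_yxy = -0.095238, Gamma_yyy = 0.000000
  tau = 0.125000: gamma = (-0.375000, 0.125000), gamma' = (1.000000, 0.000000); Gamma_xxx = 0.000000, Gamma_xxy = 0.000000, Gamma_xyy = 0.610294, Gamma_yxx = 0.000000, Gamma_yxy = -0.096386, Gamma_yyy = 0.000000
  tau = 0.250000: gamma = (-0.250000, 0.125000), gamma' = (1.000000, 0.000000); Gamma_xxx = 0.000000, Gamma_xxy = 0.000000, Gamma_xyy = 0.602941, Gamma_yxx = 0.000000, Gamma_yxy = -0.097561, Gamma_yyy = 0.000000
  tau = 0.375000: gamma = (-0.125000, 0.125000), gamma' = (1.000000, 0.000000); Gamma_xxx = 0.000000, Gamma_xxy = 0.000000, Gamma_xyy = 0.595588, Gamma_yxx = 0.000000, Gamma_yxy = -0.098765, Gamma_yyy = 0.000000
  tau = 0.500000: gamma = (0.000000, 0.125000), gamma' = (1.000000, 0.000000); Gamma_xxx = 0.000000, Gamma_xxy = 0.000000, Gamma_xyy = 0.588235, Gamma_yxx = 0.000000, Gamma_yxy = -0.100000, Gamma_yyy = 0.000000
  tau = 0.625000: gamma = (0.125000, 0.125000), gamma' = (1.000000, 0.000000); Gamma_xxx = 0.000000, Gamma_xxy = 0.000000, Gamma_xyy = 0.580882, Gamma_yxx = 0.000000, Gamma_yxy = -0.101266, Gamma_yyy = 0.000000
  tau = 0.750000: gamma = (0.250000, 0.125000), gamma' = (1.000000, 0.000000); Gamma_xxx = 0.000000, Gamma_xxy = 0.000000, Gamma_xyy = 0.573529, Gamma_yxx = 0.000000, Gamma_yxy = -0.102564, Gamma_yyy = 0.000000
  tau = 0.875000: gamma = (0.375000, 0.125000), gamma' = (1.000000, 0.000000); Gamma_xxx = 0.000000, Gamma_xxy = 0.000000, Gamma_xyy = 0.566176, Gamma_yxx = 0.000000, Gamma_yxy = -0.103896, Gamma_yyy = 0.000000
  tau = 1.000000: gamma = (0.500000, 0.125000), gamma' = (1.000000, 0.000000); Gamma_xxx = 0.000000, Gamma_xxy = 0.000000, Gamma_xyy = 0.558824, Gamma_yxx = 0.000000, Gamma_yxy = -0.105263, Gamma_yyy = 0.000000
step 0: V^x = -0.1250, V^y = 0.1250
step 1: k1 = (0.000000, 0.011905), k2 = (0.000000, 0.012192), k3 = (0.000000, 0.012195), k4 = (0.000000, 0.012493); V <- V + (h/6)(k1 + 2k2 + 2k3 + k4): V^x = -0.1250, V^y = 0.1280
step 2: k1 = (0.000000, 0.012493), k2 = (0.000000, 0.012801), k3 = (0.000000, 0.012805), k4 = (0.000000, 0.013125); V <- V + (h/6)(k1 + 2k2 + 2k3 + k4): V^x = -0.1250, V^y = 0.1313
step 3: k1 = (0.000000, 0.013125), k2 = (0.000000, 0.013457), k3 = (0.000000, 0.013461), k4 = (0.000000, 0.013807); V <- V + (h/6)(k1 + 2k2 + 2k3 + k4): V^x = -0.1250, V^y = 0.1346
step 4: k1 = (0.000000, 0.013807), k2 = (0.000000, 0.014165), k3 = (0.000000, 0.014170), k4 = (0.000000, 0.014543); V <- V + (h/6)(k1 + 2k2 + 2k3 + k4): V^x = -0.1250, V^y = 0.1382

Answer: V^x = -0.1250, V^y = 0.1382


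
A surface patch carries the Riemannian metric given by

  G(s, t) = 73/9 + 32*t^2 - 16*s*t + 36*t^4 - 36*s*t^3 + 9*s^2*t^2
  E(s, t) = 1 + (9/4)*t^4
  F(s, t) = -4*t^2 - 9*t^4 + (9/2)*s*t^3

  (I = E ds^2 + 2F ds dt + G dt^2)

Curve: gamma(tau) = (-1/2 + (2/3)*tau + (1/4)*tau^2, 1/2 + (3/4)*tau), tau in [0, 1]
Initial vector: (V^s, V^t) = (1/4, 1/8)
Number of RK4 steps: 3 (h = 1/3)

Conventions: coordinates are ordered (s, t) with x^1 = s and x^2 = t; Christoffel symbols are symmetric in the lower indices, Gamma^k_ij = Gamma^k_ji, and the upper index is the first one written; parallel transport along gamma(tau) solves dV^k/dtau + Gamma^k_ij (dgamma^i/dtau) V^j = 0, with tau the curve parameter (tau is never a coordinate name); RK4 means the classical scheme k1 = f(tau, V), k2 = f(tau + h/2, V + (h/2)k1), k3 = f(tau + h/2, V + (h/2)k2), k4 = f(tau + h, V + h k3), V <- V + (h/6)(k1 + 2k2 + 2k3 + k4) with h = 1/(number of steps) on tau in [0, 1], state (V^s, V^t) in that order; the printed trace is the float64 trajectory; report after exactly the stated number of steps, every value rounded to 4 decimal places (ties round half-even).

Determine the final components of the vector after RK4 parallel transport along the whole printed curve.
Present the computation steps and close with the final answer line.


gamma'(tau) = (2/3 + (1/2)*tau, 3/4); f(tau, V)^k = -Gamma^k_ij(gamma(tau)) gamma'^i(tau) V^j; h = 1/3; intermediate values shown to 6 dp
curve data and Christoffel symbols at the stage parameters:
  tau = 0.000000: gamma = (-0.500000, 0.500000), gamma' = (0.666667, 0.750000); Gamma_sss = 0.000000, Gamma_sst = 0.022221, Gamma_stt = -0.111103, Gamma_tss = 0.000000, Gamma_tst = -0.291338, Gamma_ttt = 1.456690
  tau = 0.166667: gamma = (-0.381944, 0.625000), gamma' = (0.750000, 0.750000); Gamma_sss = 0.000000, Gamma_sst = 0.032183, Gamma_stt = -0.148400, Gamma_tss = 0.000000, Gamma_tst = -0.314537, Gamma_ttt = 1.450366
  tau = 0.333333: gamma = (-0.250000, 0.750000), gamma' = (0.833333, 0.750000); Gamma_sss = 0.000000, Gamma_sst = 0.041883, Gamma_stt = -0.181494, Gamma_tss = 0.000000, Gamma_tst = -0.327827, Gamma_ttt = 1.420582
  tau = 0.500000: gamma = (-0.104167, 0.875000), gamma' = (0.916667, 0.750000); Gamma_sss = 0.000000, Gamma_sst = 0.051028, Gamma_stt = -0.210188, Gamma_tss = 0.000000, Gamma_tst = -0.334751, Gamma_ttt = 1.378855
  tau = 0.666667: gamma = (0.055556, 1.000000), gamma' = (1.000000, 0.750000); Gamma_sss = 0.000000, Gamma_sst = 0.059603, Gamma_stt = -0.235099, Gamma_tss = 0.000000, Gamma_tst = -0.337748, Gamma_ttt = 1.332230
  tau = 0.833333: gamma = (0.229167, 1.125000), gamma' = (1.083333, 0.750000); Gamma_sss = 0.000000, Gamma_sst = 0.067725, Gamma_stt = -0.257103, Gamma_tss = 0.000000, Gamma_tst = -0.338438, Gamma_ttt = 1.284811
  tau = 1.000000: gamma = (0.416667, 1.250000), gamma' = (1.166667, 0.750000); Gamma_sss = 0.000000, Gamma_sst = 0.075568, Gamma_stt = -0.277084, Gamma_tss = 0.000000, Gamma_tst = -0.337875, Gamma_ttt = 1.238873
step 0: V^s = 0.2500, V^t = 0.1250
step 1: k1 = (0.004398, -0.057661), k2 = (0.004006, -0.039149), k3 = (0.004276, -0.041792), k4 = (0.003344, -0.026176); V <- V + (h/6)(k1 + 2k2 + 2k3 + k4): V^s = 0.2514, V^t = 0.1113
step 2: k1 = (0.003375, -0.026416), k2 = (0.002216, -0.014534), k3 = (0.002443, -0.016023), k4 = (0.001101, -0.006240); V <- V + (h/6)(k1 + 2k2 + 2k3 + k4): V^s = 0.2521, V^t = 0.1061
step 3: k1 = (0.001119, -0.006339), k2 = (-0.000262, 0.001311), k3 = (-0.000098, 0.000491), k4 = (-0.001568, 0.007011); V <- V + (h/6)(k1 + 2k2 + 2k3 + k4): V^s = 0.2521, V^t = 0.1064

Answer: V^s = 0.2521, V^t = 0.1064


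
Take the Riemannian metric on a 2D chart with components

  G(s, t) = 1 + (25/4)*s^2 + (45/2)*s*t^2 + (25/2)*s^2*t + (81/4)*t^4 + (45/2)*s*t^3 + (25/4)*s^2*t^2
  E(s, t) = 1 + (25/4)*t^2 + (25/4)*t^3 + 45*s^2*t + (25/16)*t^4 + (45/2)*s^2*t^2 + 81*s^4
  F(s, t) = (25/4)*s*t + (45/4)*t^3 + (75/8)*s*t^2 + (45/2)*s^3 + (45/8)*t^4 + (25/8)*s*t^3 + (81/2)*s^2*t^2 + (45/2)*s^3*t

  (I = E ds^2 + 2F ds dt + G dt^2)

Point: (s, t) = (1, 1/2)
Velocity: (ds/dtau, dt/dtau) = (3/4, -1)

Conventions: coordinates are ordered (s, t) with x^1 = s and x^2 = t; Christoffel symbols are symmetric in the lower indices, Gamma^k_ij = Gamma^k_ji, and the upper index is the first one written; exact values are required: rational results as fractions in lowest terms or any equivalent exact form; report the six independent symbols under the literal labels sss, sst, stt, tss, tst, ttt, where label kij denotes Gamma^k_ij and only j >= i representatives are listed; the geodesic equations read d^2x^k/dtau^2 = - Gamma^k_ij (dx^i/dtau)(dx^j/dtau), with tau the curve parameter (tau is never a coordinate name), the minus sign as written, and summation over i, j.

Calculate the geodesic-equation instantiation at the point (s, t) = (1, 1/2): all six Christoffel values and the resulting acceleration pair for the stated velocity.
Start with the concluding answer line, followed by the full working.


Answer: Gamma_sss = 48672/34901, Gamma_sst = 10140/34901, Gamma_stt = 18928/34901, Gamma_tss = 22464/34901, Gamma_tst = 4680/34901, Gamma_ttt = 8736/34901; accelerations (d^2s/dtau^2, d^2t/dtau^2) = (-31096/34901, -14352/34901)

E = 28817/256, F = 6591/128, G = 1585/64 at the point
E_s = 1521/4, E_t = 2535/32, F_s = 8151/64, F_t = 2951/32, G_s = 585/16, G_t = 273/4
EG - F^2 = 34901/256;  g^inv = (256/34901) * [[1585/64, -6591/128], [-6591/128, 28817/256]]
first-kind symbols [ij,l] = (1/2)(d_i g_jl + d_j g_il - d_l g_ij): [ss,s] = E_s/2 = 1521/8, [ss,t] = F_s - E_t/2 = 351/4, [st,s] = E_t/2 = 2535/64, [st,t] = G_s/2 = 585/32, [tt,s] = F_t - G_s/2 = 1183/16, [tt,t] = G_t/2 = 273/8
Gamma^s_ij = (G*[ij,s] - F*[ij,t])/(EG - F^2), Gamma^t_ij = (E*[ij,t] - F*[ij,s])/(EG - F^2)
Gamma_sss = 48672/34901, Gamma_sst = 10140/34901, Gamma_stt = 18928/34901, Gamma_tss = 22464/34901, Gamma_tst = 4680/34901, Gamma_ttt = 8736/34901
d^2s/dtau^2 = -(Gamma_sss*(3/4)^2 + 2*Gamma_sst*(3/4)*(-1) + Gamma_stt*(-1)^2) = -31096/34901
d^2t/dtau^2 = -(Gamma_tss*(3/4)^2 + 2*Gamma_tst*(3/4)*(-1) + Gamma_ttt*(-1)^2) = -14352/34901


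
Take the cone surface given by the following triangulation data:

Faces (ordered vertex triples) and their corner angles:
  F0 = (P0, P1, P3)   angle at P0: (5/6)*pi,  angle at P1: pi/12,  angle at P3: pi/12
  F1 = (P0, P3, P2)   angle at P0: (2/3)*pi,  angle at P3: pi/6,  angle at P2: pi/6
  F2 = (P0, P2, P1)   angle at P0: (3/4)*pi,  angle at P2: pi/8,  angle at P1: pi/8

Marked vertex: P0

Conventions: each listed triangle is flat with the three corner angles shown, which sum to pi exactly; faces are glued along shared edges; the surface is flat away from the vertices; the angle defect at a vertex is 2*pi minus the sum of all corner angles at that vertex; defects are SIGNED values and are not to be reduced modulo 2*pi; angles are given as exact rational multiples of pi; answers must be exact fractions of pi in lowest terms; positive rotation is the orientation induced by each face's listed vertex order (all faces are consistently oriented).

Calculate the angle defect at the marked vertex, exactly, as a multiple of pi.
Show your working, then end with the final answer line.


Sum of corner angles at P0: (9/4)*pi
defect = 2*pi - (9/4)*pi

Answer: defect(P0) = -pi/4


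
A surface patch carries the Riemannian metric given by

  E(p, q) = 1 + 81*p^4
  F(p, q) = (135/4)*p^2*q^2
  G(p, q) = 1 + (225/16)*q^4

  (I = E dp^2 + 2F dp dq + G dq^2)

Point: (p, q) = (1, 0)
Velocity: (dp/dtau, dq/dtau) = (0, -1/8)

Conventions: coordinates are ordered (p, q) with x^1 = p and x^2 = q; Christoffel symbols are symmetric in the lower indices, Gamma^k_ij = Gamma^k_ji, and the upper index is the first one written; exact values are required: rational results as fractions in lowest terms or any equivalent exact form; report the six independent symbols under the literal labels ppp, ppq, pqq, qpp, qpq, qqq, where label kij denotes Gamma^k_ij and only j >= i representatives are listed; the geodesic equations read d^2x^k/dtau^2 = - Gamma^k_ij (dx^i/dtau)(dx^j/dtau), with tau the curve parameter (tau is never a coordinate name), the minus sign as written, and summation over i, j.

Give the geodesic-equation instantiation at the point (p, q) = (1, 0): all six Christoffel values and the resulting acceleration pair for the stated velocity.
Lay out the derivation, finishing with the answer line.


E = 82, F = 0, G = 1 at the point
E_p = 324, E_q = 0, F_p = 0, F_q = 0, G_p = 0, G_q = 0
EG - F^2 = 82;  g^inv = (1/82) * [[1, 0], [0, 82]]
first-kind symbols [ij,l] = (1/2)(d_i g_jl + d_j g_il - d_l g_ij): [pp,p] = E_p/2 = 162, [pp,q] = F_p - E_q/2 = 0, [pq,p] = E_q/2 = 0, [pq,q] = G_p/2 = 0, [qq,p] = F_q - G_p/2 = 0, [qq,q] = G_q/2 = 0
Gamma^p_ij = (G*[ij,p] - F*[ij,q])/(EG - F^2), Gamma^q_ij = (E*[ij,q] - F*[ij,p])/(EG - F^2)
Gamma_ppp = 81/41, Gamma_ppq = 0, Gamma_pqq = 0, Gamma_qpp = 0, Gamma_qpq = 0, Gamma_qqq = 0
d^2p/dtau^2 = -(Gamma_ppp*(0)^2 + 2*Gamma_ppq*(0)*(-1/8) + Gamma_pqq*(-1/8)^2) = 0
d^2q/dtau^2 = -(Gamma_qpp*(0)^2 + 2*Gamma_qpq*(0)*(-1/8) + Gamma_qqq*(-1/8)^2) = 0

Answer: Gamma_ppp = 81/41, Gamma_ppq = 0, Gamma_pqq = 0, Gamma_qpp = 0, Gamma_qpq = 0, Gamma_qqq = 0; accelerations (d^2p/dtau^2, d^2q/dtau^2) = (0, 0)


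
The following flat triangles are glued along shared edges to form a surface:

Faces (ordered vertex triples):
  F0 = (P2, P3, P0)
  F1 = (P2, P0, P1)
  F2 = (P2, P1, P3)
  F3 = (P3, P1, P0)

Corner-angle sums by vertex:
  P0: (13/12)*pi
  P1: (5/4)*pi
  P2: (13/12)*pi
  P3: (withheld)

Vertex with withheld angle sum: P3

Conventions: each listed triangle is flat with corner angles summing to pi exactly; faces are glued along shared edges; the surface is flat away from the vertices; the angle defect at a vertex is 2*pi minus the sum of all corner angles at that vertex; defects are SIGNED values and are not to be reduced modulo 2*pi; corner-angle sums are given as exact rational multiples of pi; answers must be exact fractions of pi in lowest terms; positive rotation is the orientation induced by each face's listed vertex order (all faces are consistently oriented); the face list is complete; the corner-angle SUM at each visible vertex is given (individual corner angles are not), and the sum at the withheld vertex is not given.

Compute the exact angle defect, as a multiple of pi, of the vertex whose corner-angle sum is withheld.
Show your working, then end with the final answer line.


V = 4, E = 6, F = 4; chi = V - E + F = 2
Gauss-Bonnet: total defect = 2*pi*chi = 4*pi; visible defects sum to (31/12)*pi

Answer: defect(P3) = (17/12)*pi


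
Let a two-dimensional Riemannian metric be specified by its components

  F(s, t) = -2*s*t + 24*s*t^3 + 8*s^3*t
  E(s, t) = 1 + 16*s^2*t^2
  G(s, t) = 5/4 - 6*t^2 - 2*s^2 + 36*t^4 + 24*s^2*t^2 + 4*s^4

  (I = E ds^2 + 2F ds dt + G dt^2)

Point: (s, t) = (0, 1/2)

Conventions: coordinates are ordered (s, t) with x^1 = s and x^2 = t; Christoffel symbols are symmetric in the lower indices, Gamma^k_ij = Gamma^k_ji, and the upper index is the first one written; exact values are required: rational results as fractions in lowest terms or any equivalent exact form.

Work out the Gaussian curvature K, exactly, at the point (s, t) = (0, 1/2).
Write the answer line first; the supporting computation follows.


Answer: K = 3

E = 1, F = 0, G = 2, EG - F^2 = 2 at the point
E_s = 0, E_t = 0, F_s = 2, F_t = 0, G_s = 0, G_t = 12
E_tt = 0, F_st = 16, G_ss = 8
By Brioschi, K is (det M1 - det M2) divided by (EG - F^2) squared.
M1 = [[-E_tt/2 + F_st - G_ss/2, E_s/2, F_s - E_t/2], [F_t - G_s/2, E, F], [G_t/2, F, G]] = [[12, 0, 2], [0, 1, 0], [6, 0, 2]]; det M1 = 12
M2 = [[0, E_t/2, G_s/2], [E_t/2, E, F], [G_s/2, F, G]] = [[0, 0, 0], [0, 1, 0], [0, 0, 2]]; det M2 = 0
det M1 - det M2 = 12; K = 12 / (2)^2 = 3
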